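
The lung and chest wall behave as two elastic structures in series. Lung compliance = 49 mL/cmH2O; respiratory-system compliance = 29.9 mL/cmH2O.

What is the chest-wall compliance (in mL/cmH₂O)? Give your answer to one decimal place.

1/Ccw = 1/Crs − 1/CL.
1/Ccw = 1/29.9 − 1/49 = 0.01304.
Ccw = 76.687 mL/cmH2O.

76.7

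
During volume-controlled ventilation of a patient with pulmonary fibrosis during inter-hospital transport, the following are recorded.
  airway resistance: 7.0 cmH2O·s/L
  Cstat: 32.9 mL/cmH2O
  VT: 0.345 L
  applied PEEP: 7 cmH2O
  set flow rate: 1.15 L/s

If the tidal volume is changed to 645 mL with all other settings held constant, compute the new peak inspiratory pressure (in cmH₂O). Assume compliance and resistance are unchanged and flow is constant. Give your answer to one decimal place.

34.7

PIP = Vt/C + R·V̇ + PEEP (constant-flow equation of motion).
Only the elastic term changes: ΔPIP = ΔVt / C = (645 − 345) / 32.9 = 9.119 cmH2O.
Original PIP = 345/32.9 + 7.0×1.15 + 7 = 25.536 cmH2O; new PIP = 25.536 + (9.119) = 34.655 cmH2O.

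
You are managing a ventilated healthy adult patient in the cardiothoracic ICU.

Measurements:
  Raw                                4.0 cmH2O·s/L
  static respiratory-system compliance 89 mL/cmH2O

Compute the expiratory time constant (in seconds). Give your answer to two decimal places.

τ = R × C = 4.0 × 89 mL/cmH2O = 4.0 × 0.089 L/cmH2O = 0.356 s.

0.36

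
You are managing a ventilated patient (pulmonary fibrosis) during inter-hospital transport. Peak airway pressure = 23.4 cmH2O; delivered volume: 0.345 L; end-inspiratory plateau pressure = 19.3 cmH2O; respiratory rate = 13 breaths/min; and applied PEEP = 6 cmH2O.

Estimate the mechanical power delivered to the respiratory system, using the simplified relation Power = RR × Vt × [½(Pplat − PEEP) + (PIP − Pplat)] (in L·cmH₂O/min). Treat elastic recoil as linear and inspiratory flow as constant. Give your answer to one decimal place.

48.2

Per-breath work = Vt × [½(Pplat−PEEP) + (PIP−Pplat)] = 0.345 × [0.5×13.3 + 4.1] = 0.345 × 10.75 = 3.709 L·cmH2O.
Power = 13 × 3.709 = 48.217 L·cmH2O/min.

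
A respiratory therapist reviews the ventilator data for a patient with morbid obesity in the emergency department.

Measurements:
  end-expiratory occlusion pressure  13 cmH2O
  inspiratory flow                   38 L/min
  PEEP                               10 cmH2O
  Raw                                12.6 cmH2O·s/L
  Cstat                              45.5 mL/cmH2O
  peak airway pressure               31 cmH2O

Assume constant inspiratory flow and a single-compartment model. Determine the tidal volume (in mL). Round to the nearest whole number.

456

Flow: 38 L/min ÷ 60 = 0.6333 L/s.
Total PEEP = 13 cmH2O (set 10 + intrinsic 3); this is the baseline alveolar pressure.
Equation of motion (constant flow): PIP = Vt/C + R·V̇ + PEEP.
Vt/C = PIP − R·V̇ − PEEP = 31 − 7.98 − 13 = 10.02 cmH2O.
Vt = C × 10.02 = 45.5 × 10.02 = 455.91 mL.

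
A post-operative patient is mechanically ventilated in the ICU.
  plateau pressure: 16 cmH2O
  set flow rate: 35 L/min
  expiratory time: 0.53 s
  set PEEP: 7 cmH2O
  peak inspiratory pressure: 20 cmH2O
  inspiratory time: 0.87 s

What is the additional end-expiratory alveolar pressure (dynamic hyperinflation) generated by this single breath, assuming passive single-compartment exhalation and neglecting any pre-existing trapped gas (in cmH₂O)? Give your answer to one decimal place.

2.3

Flow: 35 L/min ÷ 60 = 0.5833 L/s.
Vt = flow × Ti = 0.5833 L/s × 0.87 s × 1000 mL/L = 507.47 mL.
R = (PIP − Pplat)/V̇ = (20 − 16) / 0.5833 = 4.0/0.5833 = 6.858 cmH2O·s/L.
C = Vt/(Pplat − PEEP) = 507.47 / (16 − 7) = 507.47/9.0 = 56.386 mL/cmH2O.
τ = R × C = 6.858 × 0.05639 L/cmH2O = 0.3867 s.
Fraction remaining = e^(−Te/τ) = e^(−0.53/0.3867) = 0.254; trapped volume = 507.47 × 0.254 = 128.9 mL.
Additional alveolar pressure from trapping ≈ V_trapped / C = 128.9 / 56.386 = 2.286 cmH2O.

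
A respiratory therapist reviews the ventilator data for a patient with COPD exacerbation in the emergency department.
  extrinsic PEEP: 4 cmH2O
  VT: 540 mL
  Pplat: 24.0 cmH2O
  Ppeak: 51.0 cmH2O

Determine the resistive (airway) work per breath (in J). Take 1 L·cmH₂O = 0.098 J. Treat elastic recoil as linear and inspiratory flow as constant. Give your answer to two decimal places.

With constant inspiratory flow the resistive pressure is constant at PIP − Pplat = 51.0 − 24.0 = 27.0 cmH2O, so resistive work = 27.0 × 0.540 = 14.58 L·cmH2O.
× 0.098 J/(L·cmH2O) → 1.429 J.

1.43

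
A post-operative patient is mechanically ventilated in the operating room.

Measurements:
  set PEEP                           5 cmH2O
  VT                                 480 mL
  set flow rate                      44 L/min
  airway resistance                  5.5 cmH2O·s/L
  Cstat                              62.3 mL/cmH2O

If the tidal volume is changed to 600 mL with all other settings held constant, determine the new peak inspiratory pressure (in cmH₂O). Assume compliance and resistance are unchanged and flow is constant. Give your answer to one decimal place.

18.7

Flow: 44 L/min ÷ 60 = 0.7333 L/s.
PIP = Vt/C + R·V̇ + PEEP (constant-flow equation of motion).
Only the elastic term changes: ΔPIP = ΔVt / C = (600 − 480) / 62.3 = 1.926 cmH2O.
Original PIP = 480/62.3 + 5.5×0.7333 + 5 = 16.738 cmH2O; new PIP = 16.738 + (1.926) = 18.664 cmH2O.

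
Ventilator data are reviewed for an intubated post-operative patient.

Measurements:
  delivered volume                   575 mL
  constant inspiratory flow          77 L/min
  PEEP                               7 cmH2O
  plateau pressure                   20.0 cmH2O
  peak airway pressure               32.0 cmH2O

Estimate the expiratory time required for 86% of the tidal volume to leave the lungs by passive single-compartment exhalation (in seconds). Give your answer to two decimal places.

0.81

Flow: 77 L/min ÷ 60 = 1.2833 L/s.
R = (PIP − Pplat)/V̇ = (32.0 − 20.0) / 1.2833 = 12.0/1.2833 = 9.351 cmH2O·s/L.
C = Vt/(Pplat − PEEP) = 575.0 / (20.0 − 7) = 575.0/13.0 = 44.231 mL/cmH2O.
τ = R × C = 9.351 × 0.04423 L/cmH2O = 0.4136 s.
t = −τ·ln(1 − 0.86) = −0.4136·ln(0.14) = 0.8132 s.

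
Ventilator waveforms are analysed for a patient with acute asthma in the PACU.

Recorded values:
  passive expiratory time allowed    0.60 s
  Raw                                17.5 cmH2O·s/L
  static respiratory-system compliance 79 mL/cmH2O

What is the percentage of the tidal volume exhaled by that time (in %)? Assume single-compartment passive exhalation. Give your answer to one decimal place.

35.2

τ = R × C = 17.5 × 79 mL/cmH2O = 17.5 × 0.079 L/cmH2O = 1.383 s.
Passive exhalation: V(t)/V₀ = e^(−t/τ) = e^(−0.60/1.383) = 0.648.
Fraction exhaled = 1 − 0.648 = 0.352 → 35.2%.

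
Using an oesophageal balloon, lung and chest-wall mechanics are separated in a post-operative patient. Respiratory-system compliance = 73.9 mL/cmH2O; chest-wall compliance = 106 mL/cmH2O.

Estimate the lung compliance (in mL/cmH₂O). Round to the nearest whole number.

1/CL = 1/Crs − 1/Ccw.
1/CL = 1/73.9 − 1/106 = 0.004098.
CL = 244.02 mL/cmH2O.

244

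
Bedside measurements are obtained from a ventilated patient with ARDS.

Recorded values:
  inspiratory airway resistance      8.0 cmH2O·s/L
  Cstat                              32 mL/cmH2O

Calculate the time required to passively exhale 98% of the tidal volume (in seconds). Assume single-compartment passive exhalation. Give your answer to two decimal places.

τ = R × C = 8.0 × 32 mL/cmH2O = 8.0 × 0.032 L/cmH2O = 0.256 s.
Exhaled fraction f = 1 − e^(−t/τ) → t = −τ·ln(1 − f) = −0.256·ln(0.02) = 1.001 s.

1.00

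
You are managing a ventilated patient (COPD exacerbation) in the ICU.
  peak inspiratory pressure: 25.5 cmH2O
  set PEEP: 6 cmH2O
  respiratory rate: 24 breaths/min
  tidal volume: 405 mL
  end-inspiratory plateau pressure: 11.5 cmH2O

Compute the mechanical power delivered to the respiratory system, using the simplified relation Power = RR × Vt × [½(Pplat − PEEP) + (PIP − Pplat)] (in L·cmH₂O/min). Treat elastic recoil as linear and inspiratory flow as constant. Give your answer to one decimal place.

162.8

Per-breath work = Vt × [½(Pplat−PEEP) + (PIP−Pplat)] = 0.405 × [0.5×5.5 + 14.0] = 0.405 × 16.75 = 6.784 L·cmH2O.
Power = 24 × 6.784 = 162.82 L·cmH2O/min.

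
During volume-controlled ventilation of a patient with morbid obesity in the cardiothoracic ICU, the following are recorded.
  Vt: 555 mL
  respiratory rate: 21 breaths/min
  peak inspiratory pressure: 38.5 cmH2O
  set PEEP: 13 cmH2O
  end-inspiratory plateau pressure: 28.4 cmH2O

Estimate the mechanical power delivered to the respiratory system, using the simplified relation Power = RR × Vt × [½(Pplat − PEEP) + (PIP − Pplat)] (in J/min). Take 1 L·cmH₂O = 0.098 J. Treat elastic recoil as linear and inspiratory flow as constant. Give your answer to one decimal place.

Per-breath work = Vt × [½(Pplat−PEEP) + (PIP−Pplat)] = 0.555 × [0.5×15.4 + 10.1] = 0.555 × 17.8 = 9.879 L·cmH2O.
Power = 21 × 9.879 = 207.46 L·cmH2O/min.
× 0.098 J/(L·cmH2O) → 20.331 J/min.

20.3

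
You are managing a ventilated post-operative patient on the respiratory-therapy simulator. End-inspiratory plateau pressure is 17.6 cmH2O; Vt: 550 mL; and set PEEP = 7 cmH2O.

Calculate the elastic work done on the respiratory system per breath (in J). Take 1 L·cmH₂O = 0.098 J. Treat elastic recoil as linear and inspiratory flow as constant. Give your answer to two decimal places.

Elastic work ≈ ½ × (Pplat − PEEP) × Vt = 0.5 × (17.6 − 7) × 0.550 L = 0.5 × 10.6 × 0.550 = 2.915 L·cmH2O.
× 0.098 J/(L·cmH2O) → 0.2857 J.

0.29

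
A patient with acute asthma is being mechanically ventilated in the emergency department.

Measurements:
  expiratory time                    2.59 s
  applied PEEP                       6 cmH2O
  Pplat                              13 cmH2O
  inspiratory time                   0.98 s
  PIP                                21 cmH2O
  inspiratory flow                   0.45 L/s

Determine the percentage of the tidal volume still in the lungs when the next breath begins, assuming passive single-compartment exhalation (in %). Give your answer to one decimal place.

Vt = flow × Ti = 0.45 L/s × 0.98 s × 1000 mL/L = 441.0 mL.
R = (PIP − Pplat)/V̇ = (21 − 13) / 0.45 = 8.0/0.45 = 17.778 cmH2O·s/L.
C = Vt/(Pplat − PEEP) = 441.0 / (13 − 6) = 441.0/7.0 = 63.0 mL/cmH2O.
τ = R × C = 17.778 × 0.063 L/cmH2O = 1.12 s.
Fraction remaining at end-expiration = e^(−Te/τ) = e^(−2.59/1.12) = 0.09901 → 9.901%.

9.9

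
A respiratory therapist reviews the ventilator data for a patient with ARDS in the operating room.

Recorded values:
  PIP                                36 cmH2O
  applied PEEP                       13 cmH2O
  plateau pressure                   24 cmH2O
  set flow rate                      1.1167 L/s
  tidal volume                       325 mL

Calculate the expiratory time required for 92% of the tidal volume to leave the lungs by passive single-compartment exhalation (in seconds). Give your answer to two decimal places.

0.80

R = (PIP − Pplat)/V̇ = (36 − 24) / 1.1167 = 12.0/1.1167 = 10.746 cmH2O·s/L.
C = Vt/(Pplat − PEEP) = 325.0 / (24 − 13) = 325.0/11.0 = 29.545 mL/cmH2O.
τ = R × C = 10.746 × 0.02955 L/cmH2O = 0.3175 s.
t = −τ·ln(1 − 0.92) = −0.3175·ln(0.08) = 0.8019 s.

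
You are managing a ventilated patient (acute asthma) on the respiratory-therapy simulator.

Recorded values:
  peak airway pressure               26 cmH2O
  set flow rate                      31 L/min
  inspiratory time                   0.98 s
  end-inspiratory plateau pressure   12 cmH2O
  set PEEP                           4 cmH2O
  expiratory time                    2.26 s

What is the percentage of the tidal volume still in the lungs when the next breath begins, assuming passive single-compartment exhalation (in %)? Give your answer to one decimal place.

26.8

Flow: 31 L/min ÷ 60 = 0.5167 L/s.
Vt = flow × Ti = 0.5167 L/s × 0.98 s × 1000 mL/L = 506.37 mL.
R = (PIP − Pplat)/V̇ = (26 − 12) / 0.5167 = 14.0/0.5167 = 27.095 cmH2O·s/L.
C = Vt/(Pplat − PEEP) = 506.37 / (12 − 4) = 506.37/8.0 = 63.296 mL/cmH2O.
τ = R × C = 27.095 × 0.0633 L/cmH2O = 1.715 s.
Fraction remaining at end-expiration = e^(−Te/τ) = e^(−2.26/1.715) = 0.2677 → 26.77%.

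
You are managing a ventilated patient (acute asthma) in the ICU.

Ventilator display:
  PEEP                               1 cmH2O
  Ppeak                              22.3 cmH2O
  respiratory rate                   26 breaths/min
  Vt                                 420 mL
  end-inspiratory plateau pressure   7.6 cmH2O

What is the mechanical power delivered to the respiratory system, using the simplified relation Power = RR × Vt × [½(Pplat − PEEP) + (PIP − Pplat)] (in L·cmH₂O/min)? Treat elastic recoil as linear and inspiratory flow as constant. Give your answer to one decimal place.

196.6

Per-breath work = Vt × [½(Pplat−PEEP) + (PIP−Pplat)] = 0.420 × [0.5×6.6 + 14.7] = 0.420 × 18.0 = 7.56 L·cmH2O.
Power = 26 × 7.56 = 196.56 L·cmH2O/min.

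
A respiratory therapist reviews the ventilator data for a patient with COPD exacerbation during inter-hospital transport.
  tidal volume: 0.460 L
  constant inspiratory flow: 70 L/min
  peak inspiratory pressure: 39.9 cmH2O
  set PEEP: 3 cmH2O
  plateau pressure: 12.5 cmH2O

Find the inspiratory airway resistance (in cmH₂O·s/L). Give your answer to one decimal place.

23.5

Flow: 70 L/min ÷ 60 = 1.1667 L/s.
Raw = (PIP − Pplat) / flow = (39.9 − 12.5) / 1.1667 = 27.4 / 1.1667 = 23.485 cmH2O·s/L.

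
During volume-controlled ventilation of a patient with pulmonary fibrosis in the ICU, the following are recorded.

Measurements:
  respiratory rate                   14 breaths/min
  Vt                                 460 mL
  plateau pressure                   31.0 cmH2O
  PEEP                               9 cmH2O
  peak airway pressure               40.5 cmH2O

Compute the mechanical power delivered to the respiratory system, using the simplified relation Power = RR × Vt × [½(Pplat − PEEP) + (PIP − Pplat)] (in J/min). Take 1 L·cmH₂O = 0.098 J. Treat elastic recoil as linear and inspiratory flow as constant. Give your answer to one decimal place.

Per-breath work = Vt × [½(Pplat−PEEP) + (PIP−Pplat)] = 0.460 × [0.5×22.0 + 9.5] = 0.460 × 20.5 = 9.43 L·cmH2O.
Power = 14 × 9.43 = 132.02 L·cmH2O/min.
× 0.098 J/(L·cmH2O) → 12.938 J/min.

12.9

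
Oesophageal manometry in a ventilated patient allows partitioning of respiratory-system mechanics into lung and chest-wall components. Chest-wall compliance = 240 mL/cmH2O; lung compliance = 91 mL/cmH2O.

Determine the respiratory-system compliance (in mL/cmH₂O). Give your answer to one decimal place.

66.0

Lung and chest wall are elastances in series: 1/Crs = 1/CL + 1/Ccw.
1/Crs = 1/91 + 1/240 = 0.01516.
Crs = 65.963 mL/cmH2O.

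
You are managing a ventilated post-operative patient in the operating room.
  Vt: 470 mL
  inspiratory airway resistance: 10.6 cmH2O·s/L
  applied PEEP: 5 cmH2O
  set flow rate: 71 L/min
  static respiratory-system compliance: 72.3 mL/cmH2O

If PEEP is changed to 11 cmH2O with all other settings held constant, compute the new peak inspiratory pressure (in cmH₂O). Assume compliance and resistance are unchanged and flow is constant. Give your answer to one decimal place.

Flow: 71 L/min ÷ 60 = 1.1833 L/s.
PIP = Vt/C + R·V̇ + PEEP (constant-flow equation of motion).
Only the baseline term changes: ΔPIP = ΔPEEP = 11 − 5 = 6.0 cmH2O.
Original PIP = 470/72.3 + 10.6×1.1833 + 5 = 24.044 cmH2O; new PIP = 24.044 + (6.0) = 30.044 cmH2O.

30.0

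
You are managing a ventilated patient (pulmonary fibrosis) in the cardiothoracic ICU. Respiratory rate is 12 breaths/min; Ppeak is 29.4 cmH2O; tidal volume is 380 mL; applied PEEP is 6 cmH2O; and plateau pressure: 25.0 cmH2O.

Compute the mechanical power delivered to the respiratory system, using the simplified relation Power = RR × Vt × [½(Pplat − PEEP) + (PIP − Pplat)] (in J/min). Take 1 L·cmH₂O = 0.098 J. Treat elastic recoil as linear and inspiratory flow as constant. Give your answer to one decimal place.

Per-breath work = Vt × [½(Pplat−PEEP) + (PIP−Pplat)] = 0.380 × [0.5×19.0 + 4.4] = 0.380 × 13.9 = 5.282 L·cmH2O.
Power = 12 × 5.282 = 63.384 L·cmH2O/min.
× 0.098 J/(L·cmH2O) → 6.212 J/min.

6.2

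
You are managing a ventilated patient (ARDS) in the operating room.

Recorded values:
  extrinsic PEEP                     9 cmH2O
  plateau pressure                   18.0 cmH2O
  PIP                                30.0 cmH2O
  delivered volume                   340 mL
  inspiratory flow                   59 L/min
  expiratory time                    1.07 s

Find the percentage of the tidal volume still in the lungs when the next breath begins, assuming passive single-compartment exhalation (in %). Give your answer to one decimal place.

Flow: 59 L/min ÷ 60 = 0.9833 L/s.
R = (PIP − Pplat)/V̇ = (30.0 − 18.0) / 0.9833 = 12.0/0.9833 = 12.204 cmH2O·s/L.
C = Vt/(Pplat − PEEP) = 340.0 / (18.0 − 9) = 340.0/9.0 = 37.778 mL/cmH2O.
τ = R × C = 12.204 × 0.03778 L/cmH2O = 0.4611 s.
Fraction remaining at end-expiration = e^(−Te/τ) = e^(−1.07/0.4611) = 0.09822 → 9.822%.

9.8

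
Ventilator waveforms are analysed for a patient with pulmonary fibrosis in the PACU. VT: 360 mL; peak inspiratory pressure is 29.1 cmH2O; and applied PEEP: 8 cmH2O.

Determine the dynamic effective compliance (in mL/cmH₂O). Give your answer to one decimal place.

17.1

Dynamic compliance = Vt / (PIP − PEEP) = 360 / (29.1 − 8) = 360 / 21.1 = 17.062 mL/cmH2O.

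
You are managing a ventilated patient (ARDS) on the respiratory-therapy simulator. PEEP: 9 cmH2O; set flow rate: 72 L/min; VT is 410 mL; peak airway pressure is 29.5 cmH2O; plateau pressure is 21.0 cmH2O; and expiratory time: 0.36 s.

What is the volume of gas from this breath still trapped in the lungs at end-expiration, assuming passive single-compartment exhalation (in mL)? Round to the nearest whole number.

93

Flow: 72 L/min ÷ 60 = 1.2 L/s.
R = (PIP − Pplat)/V̇ = (29.5 − 21.0) / 1.2 = 8.5/1.2 = 7.083 cmH2O·s/L.
C = Vt/(Pplat − PEEP) = 410.0 / (21.0 − 9) = 410.0/12.0 = 34.167 mL/cmH2O.
τ = R × C = 7.083 × 0.03417 L/cmH2O = 0.242 s.
Fraction remaining = e^(−Te/τ) = e^(−0.36/0.242) = 0.2259.
Trapped volume = 410.0 × 0.2259 = 92.619 mL.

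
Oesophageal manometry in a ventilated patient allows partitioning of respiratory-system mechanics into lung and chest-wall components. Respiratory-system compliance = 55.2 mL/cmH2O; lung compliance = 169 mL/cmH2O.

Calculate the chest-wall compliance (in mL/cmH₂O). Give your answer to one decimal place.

82.0

1/Ccw = 1/Crs − 1/CL.
1/Ccw = 1/55.2 − 1/169 = 0.0122.
Ccw = 81.967 mL/cmH2O.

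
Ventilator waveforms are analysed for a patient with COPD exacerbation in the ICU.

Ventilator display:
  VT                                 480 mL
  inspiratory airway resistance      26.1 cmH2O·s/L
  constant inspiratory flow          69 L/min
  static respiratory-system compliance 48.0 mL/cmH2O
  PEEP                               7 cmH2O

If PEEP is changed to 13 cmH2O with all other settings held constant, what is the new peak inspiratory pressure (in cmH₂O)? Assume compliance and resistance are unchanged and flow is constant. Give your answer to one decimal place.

Flow: 69 L/min ÷ 60 = 1.15 L/s.
PIP = Vt/C + R·V̇ + PEEP (constant-flow equation of motion).
Only the baseline term changes: ΔPIP = ΔPEEP = 13 − 7 = 6.0 cmH2O.
Original PIP = 480/48.0 + 26.1×1.15 + 7 = 47.015 cmH2O; new PIP = 47.015 + (6.0) = 53.015 cmH2O.

53.0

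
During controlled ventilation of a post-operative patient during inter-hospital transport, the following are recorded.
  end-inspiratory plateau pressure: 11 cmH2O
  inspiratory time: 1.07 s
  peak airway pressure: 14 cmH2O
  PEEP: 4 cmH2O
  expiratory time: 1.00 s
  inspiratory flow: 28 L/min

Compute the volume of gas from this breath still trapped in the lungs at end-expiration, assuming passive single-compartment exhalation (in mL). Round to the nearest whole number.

Flow: 28 L/min ÷ 60 = 0.4667 L/s.
Vt = flow × Ti = 0.4667 L/s × 1.07 s × 1000 mL/L = 499.37 mL.
R = (PIP − Pplat)/V̇ = (14 − 11) / 0.4667 = 3.0/0.4667 = 6.428 cmH2O·s/L.
C = Vt/(Pplat − PEEP) = 499.37 / (11 − 4) = 499.37/7.0 = 71.339 mL/cmH2O.
τ = R × C = 6.428 × 0.07134 L/cmH2O = 0.4586 s.
Fraction remaining = e^(−Te/τ) = e^(−1.00/0.4586) = 0.113.
Trapped volume = 499.37 × 0.113 = 56.429 mL.

56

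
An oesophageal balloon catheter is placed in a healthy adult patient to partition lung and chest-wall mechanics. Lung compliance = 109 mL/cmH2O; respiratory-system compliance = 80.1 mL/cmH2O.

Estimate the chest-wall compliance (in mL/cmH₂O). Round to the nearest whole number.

302

1/Ccw = 1/Crs − 1/CL.
1/Ccw = 1/80.1 − 1/109 = 0.00331.
Ccw = 302.11 mL/cmH2O.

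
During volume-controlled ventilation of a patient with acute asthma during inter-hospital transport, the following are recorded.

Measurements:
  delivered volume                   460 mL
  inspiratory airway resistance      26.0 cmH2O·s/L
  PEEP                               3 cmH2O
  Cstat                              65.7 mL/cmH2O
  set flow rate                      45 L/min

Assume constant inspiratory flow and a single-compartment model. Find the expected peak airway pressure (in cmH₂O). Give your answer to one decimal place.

Flow: 45 L/min ÷ 60 = 0.75 L/s.
Equation of motion (constant flow): PIP = Vt/C + R·V̇ + PEEP.
PIP = 460/65.7 + 26.0×0.75 + 3 = 7.002 + 19.5 + 3 = 29.502 cmH2O.

29.5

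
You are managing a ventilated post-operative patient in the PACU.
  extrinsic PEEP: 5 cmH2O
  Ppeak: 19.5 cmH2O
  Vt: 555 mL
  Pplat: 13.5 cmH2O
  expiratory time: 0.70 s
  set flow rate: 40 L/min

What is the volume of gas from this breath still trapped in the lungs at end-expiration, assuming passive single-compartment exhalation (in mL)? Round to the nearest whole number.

Flow: 40 L/min ÷ 60 = 0.6667 L/s.
R = (PIP − Pplat)/V̇ = (19.5 − 13.5) / 0.6667 = 6.0/0.6667 = 9.0 cmH2O·s/L.
C = Vt/(Pplat − PEEP) = 555.0 / (13.5 − 5) = 555.0/8.5 = 65.294 mL/cmH2O.
τ = R × C = 9.0 × 0.06529 L/cmH2O = 0.5876 s.
Fraction remaining = e^(−Te/τ) = e^(−0.70/0.5876) = 0.3038.
Trapped volume = 555.0 × 0.3038 = 168.61 mL.

169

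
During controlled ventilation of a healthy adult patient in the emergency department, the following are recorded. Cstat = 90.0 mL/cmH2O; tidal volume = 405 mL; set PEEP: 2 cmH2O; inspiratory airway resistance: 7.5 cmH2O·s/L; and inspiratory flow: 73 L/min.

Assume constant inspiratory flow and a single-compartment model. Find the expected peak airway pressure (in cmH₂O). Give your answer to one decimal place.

15.6

Flow: 73 L/min ÷ 60 = 1.2167 L/s.
Equation of motion (constant flow): PIP = Vt/C + R·V̇ + PEEP.
PIP = 405/90.0 + 7.5×1.2167 + 2 = 4.5 + 9.125 + 2 = 15.625 cmH2O.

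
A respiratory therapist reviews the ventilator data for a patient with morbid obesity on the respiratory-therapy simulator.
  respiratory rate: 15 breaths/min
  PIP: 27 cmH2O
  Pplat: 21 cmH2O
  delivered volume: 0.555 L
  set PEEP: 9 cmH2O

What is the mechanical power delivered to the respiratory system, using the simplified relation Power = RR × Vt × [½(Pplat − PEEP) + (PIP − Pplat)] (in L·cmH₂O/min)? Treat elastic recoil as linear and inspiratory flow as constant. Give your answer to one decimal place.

99.9

Per-breath work = Vt × [½(Pplat−PEEP) + (PIP−Pplat)] = 0.555 × [0.5×12.0 + 6.0] = 0.555 × 12.0 = 6.66 L·cmH2O.
Power = 15 × 6.66 = 99.9 L·cmH2O/min.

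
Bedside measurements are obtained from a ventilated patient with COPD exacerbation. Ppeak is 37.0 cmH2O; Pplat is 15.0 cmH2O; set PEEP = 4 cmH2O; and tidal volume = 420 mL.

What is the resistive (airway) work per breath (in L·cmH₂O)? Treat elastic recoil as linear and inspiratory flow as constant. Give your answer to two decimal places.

9.24

With constant inspiratory flow the resistive pressure is constant at PIP − Pplat = 37.0 − 15.0 = 22.0 cmH2O, so resistive work = 22.0 × 0.420 = 9.24 L·cmH2O.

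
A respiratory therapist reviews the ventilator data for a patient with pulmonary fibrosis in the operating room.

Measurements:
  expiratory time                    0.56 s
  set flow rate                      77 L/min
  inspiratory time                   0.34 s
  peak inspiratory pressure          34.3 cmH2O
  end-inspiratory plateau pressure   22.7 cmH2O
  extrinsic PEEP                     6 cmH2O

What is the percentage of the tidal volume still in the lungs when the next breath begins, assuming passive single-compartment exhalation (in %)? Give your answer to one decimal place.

9.3

Flow: 77 L/min ÷ 60 = 1.2833 L/s.
Vt = flow × Ti = 1.2833 L/s × 0.34 s × 1000 mL/L = 436.32 mL.
R = (PIP − Pplat)/V̇ = (34.3 − 22.7) / 1.2833 = 11.6/1.2833 = 9.039 cmH2O·s/L.
C = Vt/(Pplat − PEEP) = 436.32 / (22.7 − 6) = 436.32/16.7 = 26.127 mL/cmH2O.
τ = R × C = 9.039 × 0.02613 L/cmH2O = 0.2362 s.
Fraction remaining at end-expiration = e^(−Te/τ) = e^(−0.56/0.2362) = 0.0934 → 9.34%.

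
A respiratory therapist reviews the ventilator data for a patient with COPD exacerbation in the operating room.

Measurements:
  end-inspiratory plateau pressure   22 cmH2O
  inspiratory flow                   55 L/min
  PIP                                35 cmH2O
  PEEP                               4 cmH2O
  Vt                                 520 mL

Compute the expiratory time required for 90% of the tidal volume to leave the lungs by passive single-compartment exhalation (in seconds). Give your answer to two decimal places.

Flow: 55 L/min ÷ 60 = 0.9167 L/s.
R = (PIP − Pplat)/V̇ = (35 − 22) / 0.9167 = 13.0/0.9167 = 14.181 cmH2O·s/L.
C = Vt/(Pplat − PEEP) = 520.0 / (22 − 4) = 520.0/18.0 = 28.889 mL/cmH2O.
τ = R × C = 14.181 × 0.02889 L/cmH2O = 0.4097 s.
t = −τ·ln(1 − 0.90) = −0.4097·ln(0.1) = 0.9434 s.

0.94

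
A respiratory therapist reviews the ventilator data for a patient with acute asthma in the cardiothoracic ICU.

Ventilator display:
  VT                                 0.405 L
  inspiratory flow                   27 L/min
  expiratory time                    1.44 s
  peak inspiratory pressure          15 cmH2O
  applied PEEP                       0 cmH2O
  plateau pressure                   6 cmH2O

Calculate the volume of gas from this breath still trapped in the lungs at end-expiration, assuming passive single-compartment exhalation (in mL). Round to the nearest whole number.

139

Flow: 27 L/min ÷ 60 = 0.45 L/s.
R = (PIP − Pplat)/V̇ = (15 − 6) / 0.45 = 9.0/0.45 = 20.0 cmH2O·s/L.
C = Vt/(Pplat − PEEP) = 405.0 / (6 − 0) = 405.0/6.0 = 67.5 mL/cmH2O.
τ = R × C = 20.0 × 0.0675 L/cmH2O = 1.35 s.
Fraction remaining = e^(−Te/τ) = e^(−1.44/1.35) = 0.3442.
Trapped volume = 405.0 × 0.3442 = 139.4 mL.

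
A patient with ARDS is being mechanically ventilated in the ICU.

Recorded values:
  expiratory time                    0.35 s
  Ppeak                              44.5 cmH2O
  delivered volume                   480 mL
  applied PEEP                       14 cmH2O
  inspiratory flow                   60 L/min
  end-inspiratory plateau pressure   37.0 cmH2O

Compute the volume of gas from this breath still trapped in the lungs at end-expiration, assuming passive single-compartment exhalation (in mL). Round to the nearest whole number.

51

Flow: 60 L/min ÷ 60 = 1 L/s.
R = (PIP − Pplat)/V̇ = (44.5 − 37.0) / 1 = 7.5/1 = 7.5 cmH2O·s/L.
C = Vt/(Pplat − PEEP) = 480.0 / (37.0 − 14) = 480.0/23.0 = 20.87 mL/cmH2O.
τ = R × C = 7.5 × 0.02087 L/cmH2O = 0.1565 s.
Fraction remaining = e^(−Te/τ) = e^(−0.35/0.1565) = 0.1068.
Trapped volume = 480.0 × 0.1068 = 51.264 mL.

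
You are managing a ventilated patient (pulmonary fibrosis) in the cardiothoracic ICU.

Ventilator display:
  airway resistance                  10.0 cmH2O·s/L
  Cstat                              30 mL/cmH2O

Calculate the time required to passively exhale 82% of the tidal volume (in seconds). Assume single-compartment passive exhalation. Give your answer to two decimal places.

τ = R × C = 10.0 × 30 mL/cmH2O = 10.0 × 0.030 L/cmH2O = 0.3 s.
Exhaled fraction f = 1 − e^(−t/τ) → t = −τ·ln(1 − f) = −0.3·ln(0.18) = 0.5144 s.

0.51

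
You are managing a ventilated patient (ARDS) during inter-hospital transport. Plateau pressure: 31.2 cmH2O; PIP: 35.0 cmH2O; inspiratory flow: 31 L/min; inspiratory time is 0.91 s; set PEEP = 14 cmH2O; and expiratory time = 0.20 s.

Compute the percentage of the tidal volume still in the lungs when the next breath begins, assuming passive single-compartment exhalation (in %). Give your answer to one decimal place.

37.0

Flow: 31 L/min ÷ 60 = 0.5167 L/s.
Vt = flow × Ti = 0.5167 L/s × 0.91 s × 1000 mL/L = 470.2 mL.
R = (PIP − Pplat)/V̇ = (35.0 − 31.2) / 0.5167 = 3.8/0.5167 = 7.354 cmH2O·s/L.
C = Vt/(Pplat − PEEP) = 470.2 / (31.2 − 14) = 470.2/17.2 = 27.337 mL/cmH2O.
τ = R × C = 7.354 × 0.02734 L/cmH2O = 0.2011 s.
Fraction remaining at end-expiration = e^(−Te/τ) = e^(−0.20/0.2011) = 0.3699 → 36.99%.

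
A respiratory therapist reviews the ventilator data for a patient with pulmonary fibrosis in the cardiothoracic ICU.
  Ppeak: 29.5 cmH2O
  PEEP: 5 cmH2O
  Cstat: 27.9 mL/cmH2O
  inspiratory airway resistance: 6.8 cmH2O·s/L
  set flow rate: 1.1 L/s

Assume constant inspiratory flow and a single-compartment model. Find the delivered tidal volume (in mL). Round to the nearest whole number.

Equation of motion (constant flow): PIP = Vt/C + R·V̇ + PEEP.
Vt/C = PIP − R·V̇ − PEEP = 29.5 − 7.48 − 5 = 17.02 cmH2O.
Vt = C × 17.02 = 27.9 × 17.02 = 474.86 mL.

475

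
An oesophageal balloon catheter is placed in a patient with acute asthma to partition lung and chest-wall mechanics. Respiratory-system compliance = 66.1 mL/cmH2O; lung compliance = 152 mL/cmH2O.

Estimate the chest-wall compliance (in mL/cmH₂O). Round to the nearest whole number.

1/Ccw = 1/Crs − 1/CL.
1/Ccw = 1/66.1 − 1/152 = 0.00855.
Ccw = 116.96 mL/cmH2O.

117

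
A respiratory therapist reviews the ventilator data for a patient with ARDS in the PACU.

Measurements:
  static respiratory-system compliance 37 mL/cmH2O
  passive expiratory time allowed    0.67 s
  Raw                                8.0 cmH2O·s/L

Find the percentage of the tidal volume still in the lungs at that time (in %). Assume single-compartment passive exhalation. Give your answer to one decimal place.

τ = R × C = 8.0 × 37 mL/cmH2O = 8.0 × 0.037 L/cmH2O = 0.296 s.
Passive exhalation: V(t)/V₀ = e^(−t/τ) = e^(−0.67/0.296) = 0.104.
Fraction remaining = 0.104 → 10.4%.

10.4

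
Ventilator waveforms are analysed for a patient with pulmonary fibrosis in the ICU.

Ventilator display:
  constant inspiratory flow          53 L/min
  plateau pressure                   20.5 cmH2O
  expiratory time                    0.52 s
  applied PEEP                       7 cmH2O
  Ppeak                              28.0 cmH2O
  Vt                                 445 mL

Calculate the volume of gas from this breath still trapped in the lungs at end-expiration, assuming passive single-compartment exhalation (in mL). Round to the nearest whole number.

Flow: 53 L/min ÷ 60 = 0.8833 L/s.
R = (PIP − Pplat)/V̇ = (28.0 − 20.5) / 0.8833 = 7.5/0.8833 = 8.491 cmH2O·s/L.
C = Vt/(Pplat − PEEP) = 445.0 / (20.5 − 7) = 445.0/13.5 = 32.963 mL/cmH2O.
τ = R × C = 8.491 × 0.03296 L/cmH2O = 0.2799 s.
Fraction remaining = e^(−Te/τ) = e^(−0.52/0.2799) = 0.156.
Trapped volume = 445.0 × 0.156 = 69.42 mL.

69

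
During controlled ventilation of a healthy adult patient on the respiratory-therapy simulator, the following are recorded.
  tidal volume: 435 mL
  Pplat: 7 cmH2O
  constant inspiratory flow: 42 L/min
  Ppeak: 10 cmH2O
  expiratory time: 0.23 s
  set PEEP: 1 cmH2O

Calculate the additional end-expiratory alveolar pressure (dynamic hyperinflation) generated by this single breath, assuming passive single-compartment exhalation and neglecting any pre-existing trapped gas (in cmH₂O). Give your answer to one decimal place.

Flow: 42 L/min ÷ 60 = 0.7 L/s.
R = (PIP − Pplat)/V̇ = (10 − 7) / 0.7 = 3.0/0.7 = 4.286 cmH2O·s/L.
C = Vt/(Pplat − PEEP) = 435.0 / (7 − 1) = 435.0/6.0 = 72.5 mL/cmH2O.
τ = R × C = 4.286 × 0.0725 L/cmH2O = 0.3107 s.
Fraction remaining = e^(−Te/τ) = e^(−0.23/0.3107) = 0.477; trapped volume = 435.0 × 0.477 = 207.5 mL.
Additional alveolar pressure from trapping ≈ V_trapped / C = 207.5 / 72.5 = 2.862 cmH2O.

2.9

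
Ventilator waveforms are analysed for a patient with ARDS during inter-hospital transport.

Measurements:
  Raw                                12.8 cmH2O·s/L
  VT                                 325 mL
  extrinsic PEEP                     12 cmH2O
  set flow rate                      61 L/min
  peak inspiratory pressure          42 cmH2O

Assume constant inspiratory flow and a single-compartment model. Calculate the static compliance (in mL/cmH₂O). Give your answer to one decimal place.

Flow: 61 L/min ÷ 60 = 1.0167 L/s.
Equation of motion (constant flow): PIP = Vt/C + R·V̇ + PEEP.
Vt/C = PIP − R·V̇ − PEEP = 42 − 12.8×1.0167 − 12 = 42 − 13.014 − 12 = 16.986 cmH2O.
C = Vt / 16.986 = 325 / 16.986 = 19.133 mL/cmH2O.

19.1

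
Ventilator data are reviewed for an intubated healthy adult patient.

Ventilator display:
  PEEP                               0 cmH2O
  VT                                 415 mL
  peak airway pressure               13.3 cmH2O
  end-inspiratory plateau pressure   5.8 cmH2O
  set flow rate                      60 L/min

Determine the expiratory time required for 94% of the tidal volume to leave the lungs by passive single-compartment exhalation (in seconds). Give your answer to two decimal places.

1.51

Flow: 60 L/min ÷ 60 = 1 L/s.
R = (PIP − Pplat)/V̇ = (13.3 − 5.8) / 1 = 7.5/1 = 7.5 cmH2O·s/L.
C = Vt/(Pplat − PEEP) = 415.0 / (5.8 − 0) = 415.0/5.8 = 71.552 mL/cmH2O.
τ = R × C = 7.5 × 0.07155 L/cmH2O = 0.5366 s.
t = −τ·ln(1 − 0.94) = −0.5366·ln(0.06) = 1.51 s.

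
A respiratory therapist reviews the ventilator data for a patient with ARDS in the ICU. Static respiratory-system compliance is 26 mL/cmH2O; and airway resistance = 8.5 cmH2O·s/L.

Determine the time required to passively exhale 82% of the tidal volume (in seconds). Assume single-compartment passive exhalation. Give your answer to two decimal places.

0.38

τ = R × C = 8.5 × 26 mL/cmH2O = 8.5 × 0.026 L/cmH2O = 0.221 s.
Exhaled fraction f = 1 − e^(−t/τ) → t = −τ·ln(1 − f) = −0.221·ln(0.18) = 0.379 s.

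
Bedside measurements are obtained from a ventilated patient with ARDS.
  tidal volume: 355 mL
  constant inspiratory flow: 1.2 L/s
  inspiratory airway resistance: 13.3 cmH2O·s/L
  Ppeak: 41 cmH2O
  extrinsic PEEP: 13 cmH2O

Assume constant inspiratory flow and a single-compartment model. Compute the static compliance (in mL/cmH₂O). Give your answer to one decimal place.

29.5

Equation of motion (constant flow): PIP = Vt/C + R·V̇ + PEEP.
Vt/C = PIP − R·V̇ − PEEP = 41 − 13.3×1.2 − 13 = 41 − 15.96 − 13 = 12.04 cmH2O.
C = Vt / 12.04 = 355 / 12.04 = 29.485 mL/cmH2O.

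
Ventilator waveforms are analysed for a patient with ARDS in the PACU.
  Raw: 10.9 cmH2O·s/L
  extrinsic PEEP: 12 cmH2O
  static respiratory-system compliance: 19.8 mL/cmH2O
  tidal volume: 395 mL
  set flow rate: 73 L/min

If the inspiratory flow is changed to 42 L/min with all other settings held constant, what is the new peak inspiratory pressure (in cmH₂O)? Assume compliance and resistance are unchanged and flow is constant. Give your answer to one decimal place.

Flow: 73 L/min ÷ 60 = 1.2167 L/s.
New flow: 42 L/min ÷ 60 = 0.7 L/s.
PIP = Vt/C + R·V̇ + PEEP (constant-flow equation of motion).
Only the resistive term changes: ΔPIP = R × ΔV̇ = 10.9 × (0.7 − 1.2167) = 10.9 × -0.5167 = -5.632 cmH2O.
Original PIP = 395/19.8 + 10.9×1.2167 + 12 = 45.212 cmH2O; new PIP = 45.212 + (-5.632) = 39.58 cmH2O.

39.6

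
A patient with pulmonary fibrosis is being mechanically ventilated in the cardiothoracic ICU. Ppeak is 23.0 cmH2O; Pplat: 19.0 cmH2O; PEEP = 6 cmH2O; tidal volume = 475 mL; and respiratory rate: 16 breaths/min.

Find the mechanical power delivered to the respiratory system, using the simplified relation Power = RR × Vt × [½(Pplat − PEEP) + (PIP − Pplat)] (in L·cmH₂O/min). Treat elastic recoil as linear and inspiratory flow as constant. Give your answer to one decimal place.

Per-breath work = Vt × [½(Pplat−PEEP) + (PIP−Pplat)] = 0.475 × [0.5×13.0 + 4.0] = 0.475 × 10.5 = 4.988 L·cmH2O.
Power = 16 × 4.988 = 79.808 L·cmH2O/min.

79.8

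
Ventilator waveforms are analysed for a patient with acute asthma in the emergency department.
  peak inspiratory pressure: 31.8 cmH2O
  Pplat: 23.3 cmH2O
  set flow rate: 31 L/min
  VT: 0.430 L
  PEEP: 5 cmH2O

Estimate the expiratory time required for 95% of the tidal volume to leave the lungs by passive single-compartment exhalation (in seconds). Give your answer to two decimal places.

Flow: 31 L/min ÷ 60 = 0.5167 L/s.
R = (PIP − Pplat)/V̇ = (31.8 − 23.3) / 0.5167 = 8.5/0.5167 = 16.451 cmH2O·s/L.
C = Vt/(Pplat − PEEP) = 430.0 / (23.3 − 5) = 430.0/18.3 = 23.497 mL/cmH2O.
τ = R × C = 16.451 × 0.0235 L/cmH2O = 0.3866 s.
t = −τ·ln(1 − 0.95) = −0.3866·ln(0.05) = 1.158 s.

1.16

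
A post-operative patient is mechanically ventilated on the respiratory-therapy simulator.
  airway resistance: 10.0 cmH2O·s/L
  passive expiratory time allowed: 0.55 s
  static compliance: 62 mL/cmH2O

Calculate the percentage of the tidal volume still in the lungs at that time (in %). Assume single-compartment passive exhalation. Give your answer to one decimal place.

41.2

τ = R × C = 10.0 × 62 mL/cmH2O = 10.0 × 0.062 L/cmH2O = 0.62 s.
Passive exhalation: V(t)/V₀ = e^(−t/τ) = e^(−0.55/0.62) = 0.4118.
Fraction remaining = 0.4118 → 41.18%.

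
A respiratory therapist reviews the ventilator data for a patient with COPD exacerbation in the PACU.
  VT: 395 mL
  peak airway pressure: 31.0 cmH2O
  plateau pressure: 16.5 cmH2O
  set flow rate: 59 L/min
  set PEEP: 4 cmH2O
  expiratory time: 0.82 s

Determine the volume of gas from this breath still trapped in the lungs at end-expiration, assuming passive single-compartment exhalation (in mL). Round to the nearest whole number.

68

Flow: 59 L/min ÷ 60 = 0.9833 L/s.
R = (PIP − Pplat)/V̇ = (31.0 − 16.5) / 0.9833 = 14.5/0.9833 = 14.746 cmH2O·s/L.
C = Vt/(Pplat − PEEP) = 395.0 / (16.5 − 4) = 395.0/12.5 = 31.6 mL/cmH2O.
τ = R × C = 14.746 × 0.0316 L/cmH2O = 0.466 s.
Fraction remaining = e^(−Te/τ) = e^(−0.82/0.466) = 0.1721.
Trapped volume = 395.0 × 0.1721 = 67.98 mL.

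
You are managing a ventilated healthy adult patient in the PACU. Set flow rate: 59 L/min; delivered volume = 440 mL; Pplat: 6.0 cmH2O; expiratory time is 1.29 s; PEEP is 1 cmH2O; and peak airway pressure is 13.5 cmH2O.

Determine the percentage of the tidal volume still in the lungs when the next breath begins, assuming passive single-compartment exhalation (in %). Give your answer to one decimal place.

Flow: 59 L/min ÷ 60 = 0.9833 L/s.
R = (PIP − Pplat)/V̇ = (13.5 − 6.0) / 0.9833 = 7.5/0.9833 = 7.627 cmH2O·s/L.
C = Vt/(Pplat − PEEP) = 440.0 / (6.0 − 1) = 440.0/5.0 = 88.0 mL/cmH2O.
τ = R × C = 7.627 × 0.088 L/cmH2O = 0.6712 s.
Fraction remaining at end-expiration = e^(−Te/τ) = e^(−1.29/0.6712) = 0.1463 → 14.63%.

14.6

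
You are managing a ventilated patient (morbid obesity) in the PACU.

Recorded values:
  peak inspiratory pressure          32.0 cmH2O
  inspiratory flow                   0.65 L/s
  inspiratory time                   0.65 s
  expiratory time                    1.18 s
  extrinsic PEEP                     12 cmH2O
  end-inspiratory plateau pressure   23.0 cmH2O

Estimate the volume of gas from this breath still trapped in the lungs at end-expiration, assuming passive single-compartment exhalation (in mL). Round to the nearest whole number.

Vt = flow × Ti = 0.65 L/s × 0.65 s × 1000 mL/L = 422.5 mL.
R = (PIP − Pplat)/V̇ = (32.0 − 23.0) / 0.65 = 9.0/0.65 = 13.846 cmH2O·s/L.
C = Vt/(Pplat − PEEP) = 422.5 / (23.0 − 12) = 422.5/11.0 = 38.409 mL/cmH2O.
τ = R × C = 13.846 × 0.03841 L/cmH2O = 0.5318 s.
Fraction remaining = e^(−Te/τ) = e^(−1.18/0.5318) = 0.1087.
Trapped volume = 422.5 × 0.1087 = 45.926 mL.

46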